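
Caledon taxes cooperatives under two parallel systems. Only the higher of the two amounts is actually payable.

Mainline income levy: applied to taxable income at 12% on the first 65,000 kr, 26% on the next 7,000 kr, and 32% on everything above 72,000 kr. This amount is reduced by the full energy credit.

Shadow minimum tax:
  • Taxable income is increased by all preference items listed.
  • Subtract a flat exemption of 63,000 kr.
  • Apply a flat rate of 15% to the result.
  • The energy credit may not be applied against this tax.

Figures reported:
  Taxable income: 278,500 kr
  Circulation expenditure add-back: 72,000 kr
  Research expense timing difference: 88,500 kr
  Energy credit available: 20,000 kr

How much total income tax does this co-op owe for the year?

56,400 kr

Mainline income levy:
  65,000 kr × 12% = 7,800 kr
  7,000 kr × 26% = 1,820 kr
  206,500 kr × 32% = 66,080 kr
  → 75,700 kr
  Less energy credit 20,000 kr → 55,700 kr

Shadow minimum tax:
  Adjusted income: 278,500 kr + 72,000 kr + 88,500 kr = 439,000 kr
  Less exemption 63,000 kr → base 376,000 kr
  376,000 kr × 15% = 56,400 kr

56,400 kr > 55,700 kr, so the shadow minimum tax is the binding amount.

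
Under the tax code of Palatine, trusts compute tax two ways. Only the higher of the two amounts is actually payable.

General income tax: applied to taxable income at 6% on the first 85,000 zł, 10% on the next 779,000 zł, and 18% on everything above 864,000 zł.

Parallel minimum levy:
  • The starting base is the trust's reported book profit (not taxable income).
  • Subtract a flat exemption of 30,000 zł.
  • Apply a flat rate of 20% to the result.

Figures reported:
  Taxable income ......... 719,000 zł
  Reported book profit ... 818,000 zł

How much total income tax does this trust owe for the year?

Parallel minimum levy:
  Base (reported book profit): 818,000 zł
  Less exemption 30,000 zł → base 788,000 zł
  788,000 zł × 20% = 157,600 zł

General income tax:
  85,000 zł × 6% = 5,100 zł
  634,000 zł × 10% = 63,400 zł
  → 68,500 zł

157,600 zł > 68,500 zł, so the parallel minimum levy is the binding amount.

157,600 zł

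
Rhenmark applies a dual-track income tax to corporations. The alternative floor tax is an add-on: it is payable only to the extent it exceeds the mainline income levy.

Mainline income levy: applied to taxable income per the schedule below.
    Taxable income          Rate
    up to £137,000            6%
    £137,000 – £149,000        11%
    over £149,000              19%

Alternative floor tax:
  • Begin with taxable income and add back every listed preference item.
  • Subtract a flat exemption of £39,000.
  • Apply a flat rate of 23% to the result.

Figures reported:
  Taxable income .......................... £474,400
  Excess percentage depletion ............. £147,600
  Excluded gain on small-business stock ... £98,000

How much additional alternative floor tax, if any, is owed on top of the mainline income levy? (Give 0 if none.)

£85,264

Alternative floor tax:
  Adjusted income: £474,400 + £147,600 + £98,000 = £720,000
  Less exemption £39,000 → base £681,000
  £681,000 × 23% = £156,630

Mainline income levy:
  £137,000 × 6% = £8,220
  £12,000 × 11% = £1,320
  £325,400 × 19% = £61,826
  → £71,366

Excess of alternative floor tax over mainline income levy: £156,630 − £71,366 = £85,264.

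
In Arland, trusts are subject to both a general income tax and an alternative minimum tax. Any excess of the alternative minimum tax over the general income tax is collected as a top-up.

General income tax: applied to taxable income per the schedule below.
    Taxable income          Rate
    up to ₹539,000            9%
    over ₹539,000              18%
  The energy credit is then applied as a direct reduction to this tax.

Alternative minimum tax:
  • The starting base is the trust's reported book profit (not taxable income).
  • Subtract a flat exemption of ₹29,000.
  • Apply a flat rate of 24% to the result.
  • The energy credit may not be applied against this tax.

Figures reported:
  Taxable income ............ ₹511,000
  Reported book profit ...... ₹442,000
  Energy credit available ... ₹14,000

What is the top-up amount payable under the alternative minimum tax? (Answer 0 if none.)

₹67,130

General income tax:
  ₹511,000 × 9% = ₹45,990
  Less energy credit ₹14,000 → ₹31,990

Alternative minimum tax:
  Base (reported book profit): ₹442,000
  Less exemption ₹29,000 → base ₹413,000
  ₹413,000 × 24% = ₹99,120

Excess of alternative minimum tax over general income tax: ₹99,120 − ₹31,990 = ₹67,130.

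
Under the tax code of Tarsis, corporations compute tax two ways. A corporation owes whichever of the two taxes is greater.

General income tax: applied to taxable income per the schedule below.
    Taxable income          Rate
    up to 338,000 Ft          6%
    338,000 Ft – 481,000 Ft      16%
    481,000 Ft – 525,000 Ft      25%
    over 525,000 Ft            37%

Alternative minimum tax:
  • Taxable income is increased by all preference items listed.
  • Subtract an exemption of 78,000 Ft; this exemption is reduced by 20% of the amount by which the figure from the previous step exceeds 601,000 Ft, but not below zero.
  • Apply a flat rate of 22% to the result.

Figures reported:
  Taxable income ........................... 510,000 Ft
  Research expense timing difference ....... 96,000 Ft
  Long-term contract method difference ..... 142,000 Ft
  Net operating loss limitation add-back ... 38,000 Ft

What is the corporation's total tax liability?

163,900 Ft

Alternative minimum tax:
  Adjusted income: 510,000 Ft + 96,000 Ft + 142,000 Ft + 38,000 Ft = 786,000 Ft
  Exemption: 78,000 Ft − 20% × (786,000 Ft − 601,000 Ft) = 78,000 Ft − 37,000 Ft = 41,000 Ft
  Base: 786,000 Ft − 41,000 Ft = 745,000 Ft
  745,000 Ft × 22% = 163,900 Ft

General income tax:
  338,000 Ft × 6% = 20,280 Ft
  143,000 Ft × 16% = 22,880 Ft
  29,000 Ft × 25% = 7,250 Ft
  → 50,410 Ft

163,900 Ft > 50,410 Ft, so the alternative minimum tax is the binding amount.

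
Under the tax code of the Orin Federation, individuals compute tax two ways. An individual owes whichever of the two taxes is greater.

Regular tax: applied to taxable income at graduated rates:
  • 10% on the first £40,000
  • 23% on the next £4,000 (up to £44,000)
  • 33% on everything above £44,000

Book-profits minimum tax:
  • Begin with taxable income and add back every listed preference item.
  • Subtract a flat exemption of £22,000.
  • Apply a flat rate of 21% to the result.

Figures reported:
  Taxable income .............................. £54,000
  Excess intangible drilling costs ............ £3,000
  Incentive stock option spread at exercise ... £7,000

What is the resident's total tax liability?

Book-profits minimum tax:
  Adjusted income: £54,000 + £3,000 + £7,000 = £64,000
  Less exemption £22,000 → base £42,000
  £42,000 × 21% = £8,820

Regular tax:
  £40,000 × 10% = £4,000
  £4,000 × 23% = £920
  £10,000 × 33% = £3,300
  → £8,220

£8,820 > £8,220, so the book-profits minimum tax is the binding amount.

£8,820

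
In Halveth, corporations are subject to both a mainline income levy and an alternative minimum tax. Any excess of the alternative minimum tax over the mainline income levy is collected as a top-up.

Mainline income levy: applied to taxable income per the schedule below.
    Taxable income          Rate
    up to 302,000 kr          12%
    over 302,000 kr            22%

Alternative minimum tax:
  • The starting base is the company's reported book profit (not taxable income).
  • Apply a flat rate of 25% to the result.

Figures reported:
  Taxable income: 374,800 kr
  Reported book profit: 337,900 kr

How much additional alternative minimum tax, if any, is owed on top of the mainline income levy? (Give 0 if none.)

32,219 kr

Mainline income levy:
  302,000 kr × 12% = 36,240 kr
  72,800 kr × 22% = 16,016 kr
  → 52,256 kr

Alternative minimum tax:
  Base (reported book profit): 337,900 kr
  337,900 kr × 25% = 84,475 kr

Excess of alternative minimum tax over mainline income levy: 84,475 kr − 52,256 kr = 32,219 kr.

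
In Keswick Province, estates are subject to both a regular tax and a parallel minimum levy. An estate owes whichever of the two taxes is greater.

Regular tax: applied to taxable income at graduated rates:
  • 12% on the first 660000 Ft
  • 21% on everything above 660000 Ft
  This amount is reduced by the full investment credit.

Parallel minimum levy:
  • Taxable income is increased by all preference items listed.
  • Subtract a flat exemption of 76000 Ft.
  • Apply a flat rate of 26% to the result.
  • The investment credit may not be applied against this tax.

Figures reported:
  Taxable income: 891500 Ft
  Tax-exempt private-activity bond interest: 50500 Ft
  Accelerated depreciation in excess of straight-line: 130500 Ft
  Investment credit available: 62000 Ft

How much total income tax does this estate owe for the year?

259090 Ft

Parallel minimum levy:
  Adjusted income: 891500 Ft + 50500 Ft + 130500 Ft = 1072500 Ft
  Less exemption 76000 Ft → base 996500 Ft
  996500 Ft × 26% = 259090 Ft

Regular tax:
  660000 Ft × 12% = 79200 Ft
  231500 Ft × 21% = 48615 Ft
  → 127815 Ft
  Less investment credit 62000 Ft → 65815 Ft

259090 Ft > 65815 Ft, so the parallel minimum levy is the binding amount.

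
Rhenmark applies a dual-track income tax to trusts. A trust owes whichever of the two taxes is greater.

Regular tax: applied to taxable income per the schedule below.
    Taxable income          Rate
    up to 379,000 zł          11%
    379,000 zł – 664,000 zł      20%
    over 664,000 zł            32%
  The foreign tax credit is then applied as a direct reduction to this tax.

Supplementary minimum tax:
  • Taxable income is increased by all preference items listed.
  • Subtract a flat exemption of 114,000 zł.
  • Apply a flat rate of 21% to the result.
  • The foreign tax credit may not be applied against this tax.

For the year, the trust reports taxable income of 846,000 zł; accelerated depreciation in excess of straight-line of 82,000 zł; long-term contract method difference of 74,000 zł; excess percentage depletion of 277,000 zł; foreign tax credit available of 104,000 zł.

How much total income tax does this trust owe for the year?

244,650 zł

Supplementary minimum tax:
  Adjusted income: 846,000 zł + 82,000 zł + 74,000 zł + 277,000 zł = 1,279,000 zł
  Less exemption 114,000 zł → base 1,165,000 zł
  1,165,000 zł × 21% = 244,650 zł

Regular tax:
  379,000 zł × 11% = 41,690 zł
  285,000 zł × 20% = 57,000 zł
  182,000 zł × 32% = 58,240 zł
  → 156,930 zł
  Less foreign tax credit 104,000 zł → 52,930 zł

244,650 zł > 52,930 zł, so the supplementary minimum tax is the binding amount.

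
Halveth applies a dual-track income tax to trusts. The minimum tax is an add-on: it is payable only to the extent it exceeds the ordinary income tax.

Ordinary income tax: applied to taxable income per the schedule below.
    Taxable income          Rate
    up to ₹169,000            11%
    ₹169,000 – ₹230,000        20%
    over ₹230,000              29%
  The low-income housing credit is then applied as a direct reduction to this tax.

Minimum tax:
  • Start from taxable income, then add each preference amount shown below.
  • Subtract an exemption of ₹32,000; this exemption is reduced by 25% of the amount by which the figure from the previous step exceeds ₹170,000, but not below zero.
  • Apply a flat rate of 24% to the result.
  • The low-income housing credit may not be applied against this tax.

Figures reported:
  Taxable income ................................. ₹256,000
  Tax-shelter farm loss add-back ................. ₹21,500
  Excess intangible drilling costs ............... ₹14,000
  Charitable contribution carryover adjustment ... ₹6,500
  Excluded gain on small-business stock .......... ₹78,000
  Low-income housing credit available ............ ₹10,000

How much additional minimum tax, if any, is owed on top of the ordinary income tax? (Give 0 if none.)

Ordinary income tax:
  ₹169,000 × 11% = ₹18,590
  ₹61,000 × 20% = ₹12,200
  ₹26,000 × 29% = ₹7,540
  → ₹38,330
  Less low-income housing credit ₹10,000 → ₹28,330

Minimum tax:
  Adjusted income: ₹256,000 + ₹21,500 + ₹14,000 + ₹6,500 + ₹78,000 = ₹376,000
  Exemption: 25% × (₹376,000 − ₹170,000) = ₹51,500 ≥ ₹32,000, so the exemption is fully phased out
  Base: ₹376,000 − ₹0 = ₹376,000
  ₹376,000 × 24% = ₹90,240

Excess of minimum tax over ordinary income tax: ₹90,240 − ₹28,330 = ₹61,910.

₹61,910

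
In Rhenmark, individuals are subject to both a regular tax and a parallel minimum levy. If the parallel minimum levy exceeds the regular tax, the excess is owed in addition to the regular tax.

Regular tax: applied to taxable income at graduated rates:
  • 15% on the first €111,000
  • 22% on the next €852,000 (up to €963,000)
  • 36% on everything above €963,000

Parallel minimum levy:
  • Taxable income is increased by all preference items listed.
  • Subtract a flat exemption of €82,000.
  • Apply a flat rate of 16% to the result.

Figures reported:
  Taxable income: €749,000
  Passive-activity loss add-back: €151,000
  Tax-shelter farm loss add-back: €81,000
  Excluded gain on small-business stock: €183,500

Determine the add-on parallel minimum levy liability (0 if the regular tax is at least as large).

€16,190

Regular tax:
  €111,000 × 15% = €16,650
  €638,000 × 22% = €140,360
  → €157,010

Parallel minimum levy:
  Adjusted income: €749,000 + €151,000 + €81,000 + €183,500 = €1,164,500
  Less exemption €82,000 → base €1,082,500
  €1,082,500 × 16% = €173,200

Excess of parallel minimum levy over regular tax: €173,200 − €157,010 = €16,190.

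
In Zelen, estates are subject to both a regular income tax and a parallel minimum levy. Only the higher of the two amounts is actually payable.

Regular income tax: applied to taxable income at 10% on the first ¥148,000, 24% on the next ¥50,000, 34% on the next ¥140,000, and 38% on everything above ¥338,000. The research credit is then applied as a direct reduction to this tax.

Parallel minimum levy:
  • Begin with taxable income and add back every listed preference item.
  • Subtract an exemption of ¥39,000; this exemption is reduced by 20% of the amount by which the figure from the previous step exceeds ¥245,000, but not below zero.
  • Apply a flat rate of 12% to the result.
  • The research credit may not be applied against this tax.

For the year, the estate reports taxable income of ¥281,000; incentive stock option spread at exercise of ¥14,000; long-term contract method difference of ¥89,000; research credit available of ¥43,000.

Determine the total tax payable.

Regular income tax:
  ¥148,000 × 10% = ¥14,800
  ¥50,000 × 24% = ¥12,000
  ¥83,000 × 34% = ¥28,220
  → ¥55,020
  Less research credit ¥43,000 → ¥12,020

Parallel minimum levy:
  Adjusted income: ¥281,000 + ¥14,000 + ¥89,000 = ¥384,000
  Exemption: ¥39,000 − 20% × (¥384,000 − ¥245,000) = ¥39,000 − ¥27,800 = ¥11,200
  Base: ¥384,000 − ¥11,200 = ¥372,800
  ¥372,800 × 12% = ¥44,736

¥44,736 > ¥12,020, so the parallel minimum levy is the binding amount.

¥44,736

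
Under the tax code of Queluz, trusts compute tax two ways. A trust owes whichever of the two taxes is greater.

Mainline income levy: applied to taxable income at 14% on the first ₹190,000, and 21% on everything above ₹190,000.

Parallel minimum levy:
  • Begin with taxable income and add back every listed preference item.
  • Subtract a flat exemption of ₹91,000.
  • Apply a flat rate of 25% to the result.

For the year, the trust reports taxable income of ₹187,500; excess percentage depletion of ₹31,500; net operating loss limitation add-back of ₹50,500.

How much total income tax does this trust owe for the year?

Mainline income levy:
  ₹187,500 × 14% = ₹26,250

Parallel minimum levy:
  Adjusted income: ₹187,500 + ₹31,500 + ₹50,500 = ₹269,500
  Less exemption ₹91,000 → base ₹178,500
  ₹178,500 × 25% = ₹44,625

₹44,625 > ₹26,250, so the parallel minimum levy is the binding amount.

₹44,625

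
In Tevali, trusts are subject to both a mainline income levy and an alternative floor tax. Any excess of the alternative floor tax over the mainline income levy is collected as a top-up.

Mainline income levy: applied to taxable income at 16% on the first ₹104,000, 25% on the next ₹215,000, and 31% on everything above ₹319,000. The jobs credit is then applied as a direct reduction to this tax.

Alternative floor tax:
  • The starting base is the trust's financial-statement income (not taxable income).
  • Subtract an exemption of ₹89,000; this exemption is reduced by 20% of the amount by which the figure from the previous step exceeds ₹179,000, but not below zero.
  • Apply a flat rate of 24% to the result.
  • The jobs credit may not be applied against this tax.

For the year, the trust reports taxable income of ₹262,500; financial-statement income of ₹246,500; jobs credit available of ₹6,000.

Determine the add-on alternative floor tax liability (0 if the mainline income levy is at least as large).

Alternative floor tax:
  Base (financial-statement income): ₹246,500
  Exemption: ₹89,000 − 20% × (₹246,500 − ₹179,000) = ₹89,000 − ₹13,500 = ₹75,500
  Base: ₹246,500 − ₹75,500 = ₹171,000
  ₹171,000 × 24% = ₹41,040

Mainline income levy:
  ₹104,000 × 16% = ₹16,640
  ₹158,500 × 25% = ₹39,625
  → ₹56,265
  Less jobs credit ₹6,000 → ₹50,265

₹41,040 ≤ ₹50,265, so no add-on is due.

₹0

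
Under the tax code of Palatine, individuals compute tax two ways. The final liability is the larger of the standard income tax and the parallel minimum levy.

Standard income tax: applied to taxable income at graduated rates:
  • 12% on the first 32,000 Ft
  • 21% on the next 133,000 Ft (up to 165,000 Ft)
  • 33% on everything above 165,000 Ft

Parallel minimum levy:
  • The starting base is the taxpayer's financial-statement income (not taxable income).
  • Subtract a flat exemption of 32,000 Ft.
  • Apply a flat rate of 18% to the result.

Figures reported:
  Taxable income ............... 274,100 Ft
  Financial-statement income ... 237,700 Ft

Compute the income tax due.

Standard income tax:
  32,000 Ft × 12% = 3,840 Ft
  133,000 Ft × 21% = 27,930 Ft
  109,100 Ft × 33% = 36,003 Ft
  → 67,773 Ft

Parallel minimum levy:
  Base (financial-statement income): 237,700 Ft
  Less exemption 32,000 Ft → base 205,700 Ft
  205,700 Ft × 18% = 37,026 Ft

67,773 Ft > 37,026 Ft, so the standard income tax governs.

67,773 Ft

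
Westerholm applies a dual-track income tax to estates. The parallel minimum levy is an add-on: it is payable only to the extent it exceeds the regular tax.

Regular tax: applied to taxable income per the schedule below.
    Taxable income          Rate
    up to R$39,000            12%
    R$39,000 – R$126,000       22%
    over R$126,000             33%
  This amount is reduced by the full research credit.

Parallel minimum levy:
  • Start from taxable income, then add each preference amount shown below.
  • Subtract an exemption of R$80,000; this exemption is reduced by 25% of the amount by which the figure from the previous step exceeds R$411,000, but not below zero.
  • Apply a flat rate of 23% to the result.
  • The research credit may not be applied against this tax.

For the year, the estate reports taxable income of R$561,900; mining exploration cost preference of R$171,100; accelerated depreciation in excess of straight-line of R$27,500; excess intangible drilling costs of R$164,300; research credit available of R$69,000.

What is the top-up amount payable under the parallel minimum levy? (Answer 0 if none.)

Parallel minimum levy:
  Adjusted income: R$561,900 + R$171,100 + R$27,500 + R$164,300 = R$924,800
  Exemption: 25% × (R$924,800 − R$411,000) = R$128,450 ≥ R$80,000, so the exemption is fully phased out
  Base: R$924,800 − R$0 = R$924,800
  R$924,800 × 23% = R$212,704

Regular tax:
  R$39,000 × 12% = R$4,680
  R$87,000 × 22% = R$19,140
  R$435,900 × 33% = R$143,847
  → R$167,667
  Less research credit R$69,000 → R$98,667

Excess of parallel minimum levy over regular tax: R$212,704 − R$98,667 = R$114,037.

R$114,037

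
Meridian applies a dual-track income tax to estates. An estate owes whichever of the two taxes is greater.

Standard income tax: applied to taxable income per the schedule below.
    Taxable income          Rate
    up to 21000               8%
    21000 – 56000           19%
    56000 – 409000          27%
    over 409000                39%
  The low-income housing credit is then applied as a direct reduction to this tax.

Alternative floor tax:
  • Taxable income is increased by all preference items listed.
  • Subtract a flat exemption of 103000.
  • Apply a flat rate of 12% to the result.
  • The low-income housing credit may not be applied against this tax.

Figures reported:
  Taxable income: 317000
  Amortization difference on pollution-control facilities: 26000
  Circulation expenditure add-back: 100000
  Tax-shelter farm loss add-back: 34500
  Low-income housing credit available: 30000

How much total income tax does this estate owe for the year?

48800

Standard income tax:
  21000 × 8% = 1680
  35000 × 19% = 6650
  261000 × 27% = 70470
  → 78800
  Less low-income housing credit 30000 → 48800

Alternative floor tax:
  Adjusted income: 317000 + 26000 + 100000 + 34500 = 477500
  Less exemption 103000 → base 374500
  374500 × 12% = 44940

48800 > 44940, so the standard income tax governs.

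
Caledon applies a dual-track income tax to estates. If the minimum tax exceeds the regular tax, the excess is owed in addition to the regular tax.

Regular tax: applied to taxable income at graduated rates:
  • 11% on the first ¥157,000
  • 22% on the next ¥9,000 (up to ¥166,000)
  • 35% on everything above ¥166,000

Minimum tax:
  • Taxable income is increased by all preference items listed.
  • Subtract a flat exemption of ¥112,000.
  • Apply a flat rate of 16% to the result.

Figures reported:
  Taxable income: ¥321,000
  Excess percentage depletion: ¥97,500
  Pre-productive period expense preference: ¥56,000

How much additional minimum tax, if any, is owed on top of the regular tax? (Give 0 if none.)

¥0

Regular tax:
  ¥157,000 × 11% = ¥17,270
  ¥9,000 × 22% = ¥1,980
  ¥155,000 × 35% = ¥54,250
  → ¥73,500

Minimum tax:
  Adjusted income: ¥321,000 + ¥97,500 + ¥56,000 = ¥474,500
  Less exemption ¥112,000 → base ¥362,500
  ¥362,500 × 16% = ¥58,000

¥58,000 ≤ ¥73,500, so no add-on is due.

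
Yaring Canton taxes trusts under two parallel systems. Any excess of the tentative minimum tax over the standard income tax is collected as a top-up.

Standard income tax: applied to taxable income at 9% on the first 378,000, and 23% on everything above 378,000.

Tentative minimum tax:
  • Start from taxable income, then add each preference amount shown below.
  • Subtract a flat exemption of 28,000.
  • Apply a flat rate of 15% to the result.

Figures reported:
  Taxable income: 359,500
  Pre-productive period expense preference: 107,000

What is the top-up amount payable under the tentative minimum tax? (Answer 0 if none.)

Standard income tax:
  359,500 × 9% = 32,355

Tentative minimum tax:
  Adjusted income: 359,500 + 107,000 = 466,500
  Less exemption 28,000 → base 438,500
  438,500 × 15% = 65,775

Excess of tentative minimum tax over standard income tax: 65,775 − 32,355 = 33,420.

33,420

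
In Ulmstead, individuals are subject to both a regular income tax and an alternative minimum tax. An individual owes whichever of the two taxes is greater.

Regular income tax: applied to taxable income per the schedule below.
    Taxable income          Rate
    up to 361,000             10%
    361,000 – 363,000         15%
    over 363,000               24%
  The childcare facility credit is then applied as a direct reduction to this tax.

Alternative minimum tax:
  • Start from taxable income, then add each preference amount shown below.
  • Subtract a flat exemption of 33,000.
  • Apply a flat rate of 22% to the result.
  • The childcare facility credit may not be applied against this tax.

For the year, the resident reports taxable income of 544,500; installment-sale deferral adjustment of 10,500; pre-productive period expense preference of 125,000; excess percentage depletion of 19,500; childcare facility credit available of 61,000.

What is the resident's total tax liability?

146,630

Regular income tax:
  361,000 × 10% = 36,100
  2,000 × 15% = 300
  181,500 × 24% = 43,560
  → 79,960
  Less childcare facility credit 61,000 → 18,960

Alternative minimum tax:
  Adjusted income: 544,500 + 10,500 + 125,000 + 19,500 = 699,500
  Less exemption 33,000 → base 666,500
  666,500 × 22% = 146,630

146,630 > 18,960, so the alternative minimum tax is the binding amount.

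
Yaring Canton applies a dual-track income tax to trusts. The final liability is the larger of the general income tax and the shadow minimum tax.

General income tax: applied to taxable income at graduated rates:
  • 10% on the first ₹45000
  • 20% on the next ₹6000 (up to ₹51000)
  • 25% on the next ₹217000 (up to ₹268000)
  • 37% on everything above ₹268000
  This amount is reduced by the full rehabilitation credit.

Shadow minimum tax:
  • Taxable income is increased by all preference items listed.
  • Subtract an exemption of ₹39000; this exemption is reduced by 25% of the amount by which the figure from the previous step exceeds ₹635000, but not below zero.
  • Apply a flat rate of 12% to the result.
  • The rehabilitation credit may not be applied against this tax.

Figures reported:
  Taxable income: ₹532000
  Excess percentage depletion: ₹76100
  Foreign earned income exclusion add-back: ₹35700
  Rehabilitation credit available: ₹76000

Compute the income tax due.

₹81630

Shadow minimum tax:
  Adjusted income: ₹532000 + ₹76100 + ₹35700 = ₹643800
  Exemption: ₹39000 − 25% × (₹643800 − ₹635000) = ₹39000 − ₹2200 = ₹36800
  Base: ₹643800 − ₹36800 = ₹607000
  ₹607000 × 12% = ₹72840

General income tax:
  ₹45000 × 10% = ₹4500
  ₹6000 × 20% = ₹1200
  ₹217000 × 25% = ₹54250
  ₹264000 × 37% = ₹97680
  → ₹157630
  Less rehabilitation credit ₹76000 → ₹81630

₹81630 > ₹72840, so the general income tax governs.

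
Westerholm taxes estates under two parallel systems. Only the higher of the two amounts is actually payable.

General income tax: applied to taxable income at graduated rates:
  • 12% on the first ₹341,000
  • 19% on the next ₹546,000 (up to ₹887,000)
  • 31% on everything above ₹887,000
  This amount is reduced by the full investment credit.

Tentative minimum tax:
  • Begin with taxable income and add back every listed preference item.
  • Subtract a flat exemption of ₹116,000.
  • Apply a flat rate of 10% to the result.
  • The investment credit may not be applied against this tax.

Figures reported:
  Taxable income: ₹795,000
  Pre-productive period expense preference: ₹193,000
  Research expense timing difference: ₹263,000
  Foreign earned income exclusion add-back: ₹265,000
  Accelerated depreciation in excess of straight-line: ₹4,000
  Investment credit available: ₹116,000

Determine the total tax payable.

General income tax:
  ₹341,000 × 12% = ₹40,920
  ₹454,000 × 19% = ₹86,260
  → ₹127,180
  Less investment credit ₹116,000 → ₹11,180

Tentative minimum tax:
  Adjusted income: ₹795,000 + ₹193,000 + ₹263,000 + ₹265,000 + ₹4,000 = ₹1,520,000
  Less exemption ₹116,000 → base ₹1,404,000
  ₹1,404,000 × 10% = ₹140,400

₹140,400 > ₹11,180, so the tentative minimum tax is the binding amount.

₹140,400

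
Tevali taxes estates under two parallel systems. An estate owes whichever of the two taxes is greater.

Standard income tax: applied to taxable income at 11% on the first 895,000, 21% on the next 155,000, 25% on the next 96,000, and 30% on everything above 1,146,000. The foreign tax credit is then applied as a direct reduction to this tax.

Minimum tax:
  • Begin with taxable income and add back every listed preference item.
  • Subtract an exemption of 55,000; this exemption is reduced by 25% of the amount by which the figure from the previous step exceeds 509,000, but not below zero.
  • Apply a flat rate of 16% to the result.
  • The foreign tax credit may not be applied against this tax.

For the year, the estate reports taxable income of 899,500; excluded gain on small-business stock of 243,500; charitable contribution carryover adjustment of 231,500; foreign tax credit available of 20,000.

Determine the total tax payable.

219,920

Minimum tax:
  Adjusted income: 899,500 + 243,500 + 231,500 = 1,374,500
  Exemption: 25% × (1,374,500 − 509,000) = 216,375 ≥ 55,000, so the exemption is fully phased out
  Base: 1,374,500 − 0 = 1,374,500
  1,374,500 × 16% = 219,920

Standard income tax:
  895,000 × 11% = 98,450
  4,500 × 21% = 945
  → 99,395
  Less foreign tax credit 20,000 → 79,395

219,920 > 79,395, so the minimum tax is the binding amount.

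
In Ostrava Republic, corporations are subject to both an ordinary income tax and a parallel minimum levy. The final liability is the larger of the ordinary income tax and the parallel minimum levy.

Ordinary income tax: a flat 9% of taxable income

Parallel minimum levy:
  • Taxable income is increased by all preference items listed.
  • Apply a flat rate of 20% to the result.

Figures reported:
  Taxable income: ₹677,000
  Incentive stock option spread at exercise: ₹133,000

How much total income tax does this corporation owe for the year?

₹162,000

Ordinary income tax:
  ₹677,000 × 9% = ₹60,930

Parallel minimum levy:
  Adjusted income: ₹677,000 + ₹133,000 = ₹810,000
  ₹810,000 × 20% = ₹162,000

₹162,000 > ₹60,930, so the parallel minimum levy is the binding amount.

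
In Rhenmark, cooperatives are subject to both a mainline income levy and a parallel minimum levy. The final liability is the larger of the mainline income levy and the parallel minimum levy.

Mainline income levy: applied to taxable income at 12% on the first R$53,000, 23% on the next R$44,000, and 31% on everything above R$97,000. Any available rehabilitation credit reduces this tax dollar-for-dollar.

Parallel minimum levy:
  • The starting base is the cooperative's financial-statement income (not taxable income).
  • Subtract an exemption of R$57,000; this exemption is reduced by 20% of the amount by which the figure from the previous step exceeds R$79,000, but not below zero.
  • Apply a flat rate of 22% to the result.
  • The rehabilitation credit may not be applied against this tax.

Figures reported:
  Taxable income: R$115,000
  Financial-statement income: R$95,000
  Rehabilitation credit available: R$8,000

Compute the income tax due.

Mainline income levy:
  R$53,000 × 12% = R$6,360
  R$44,000 × 23% = R$10,120
  R$18,000 × 31% = R$5,580
  → R$22,060
  Less rehabilitation credit R$8,000 → R$14,060

Parallel minimum levy:
  Base (financial-statement income): R$95,000
  Exemption: R$57,000 − 20% × (R$95,000 − R$79,000) = R$57,000 − R$3,200 = R$53,800
  Base: R$95,000 − R$53,800 = R$41,200
  R$41,200 × 22% = R$9,064

R$14,060 > R$9,064, so the mainline income levy governs.

R$14,060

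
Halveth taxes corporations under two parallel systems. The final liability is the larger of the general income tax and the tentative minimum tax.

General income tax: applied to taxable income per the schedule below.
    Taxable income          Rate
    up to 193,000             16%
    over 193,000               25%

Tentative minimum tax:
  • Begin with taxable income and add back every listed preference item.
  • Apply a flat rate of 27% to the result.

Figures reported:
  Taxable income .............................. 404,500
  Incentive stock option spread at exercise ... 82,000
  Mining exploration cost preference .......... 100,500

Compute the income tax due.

Tentative minimum tax:
  Adjusted income: 404,500 + 82,000 + 100,500 = 587,000
  587,000 × 27% = 158,490

General income tax:
  193,000 × 16% = 30,880
  211,500 × 25% = 52,875
  → 83,755

158,490 > 83,755, so the tentative minimum tax is the binding amount.

158,490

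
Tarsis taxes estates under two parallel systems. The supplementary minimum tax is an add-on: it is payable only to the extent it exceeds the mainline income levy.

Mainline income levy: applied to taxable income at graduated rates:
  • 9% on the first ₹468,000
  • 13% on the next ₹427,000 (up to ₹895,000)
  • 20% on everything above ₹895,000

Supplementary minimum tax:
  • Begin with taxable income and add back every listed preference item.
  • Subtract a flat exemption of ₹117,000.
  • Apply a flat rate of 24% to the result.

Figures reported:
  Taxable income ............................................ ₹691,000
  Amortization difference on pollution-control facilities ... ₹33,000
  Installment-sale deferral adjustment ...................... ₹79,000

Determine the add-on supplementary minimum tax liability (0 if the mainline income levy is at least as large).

₹93,530

Mainline income levy:
  ₹468,000 × 9% = ₹42,120
  ₹223,000 × 13% = ₹28,990
  → ₹71,110

Supplementary minimum tax:
  Adjusted income: ₹691,000 + ₹33,000 + ₹79,000 = ₹803,000
  Less exemption ₹117,000 → base ₹686,000
  ₹686,000 × 24% = ₹164,640

Excess of supplementary minimum tax over mainline income levy: ₹164,640 − ₹71,110 = ₹93,530.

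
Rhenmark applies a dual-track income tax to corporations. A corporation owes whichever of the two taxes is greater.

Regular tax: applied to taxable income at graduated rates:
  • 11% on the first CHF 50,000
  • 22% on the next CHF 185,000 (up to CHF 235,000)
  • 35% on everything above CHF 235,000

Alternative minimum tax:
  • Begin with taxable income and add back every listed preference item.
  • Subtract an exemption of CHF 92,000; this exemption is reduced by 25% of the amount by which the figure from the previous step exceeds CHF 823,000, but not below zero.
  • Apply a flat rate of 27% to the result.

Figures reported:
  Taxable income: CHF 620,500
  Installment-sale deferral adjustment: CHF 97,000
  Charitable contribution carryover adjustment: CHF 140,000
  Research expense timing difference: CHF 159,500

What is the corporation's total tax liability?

Alternative minimum tax:
  Adjusted income: CHF 620,500 + CHF 97,000 + CHF 140,000 + CHF 159,500 = CHF 1,017,000
  Exemption: CHF 92,000 − 25% × (CHF 1,017,000 − CHF 823,000) = CHF 92,000 − CHF 48,500 = CHF 43,500
  Base: CHF 1,017,000 − CHF 43,500 = CHF 973,500
  CHF 973,500 × 27% = CHF 262,845

Regular tax:
  CHF 50,000 × 11% = CHF 5,500
  CHF 185,000 × 22% = CHF 40,700
  CHF 385,500 × 35% = CHF 134,925
  → CHF 181,125

CHF 262,845 > CHF 181,125, so the alternative minimum tax is the binding amount.

CHF 262,845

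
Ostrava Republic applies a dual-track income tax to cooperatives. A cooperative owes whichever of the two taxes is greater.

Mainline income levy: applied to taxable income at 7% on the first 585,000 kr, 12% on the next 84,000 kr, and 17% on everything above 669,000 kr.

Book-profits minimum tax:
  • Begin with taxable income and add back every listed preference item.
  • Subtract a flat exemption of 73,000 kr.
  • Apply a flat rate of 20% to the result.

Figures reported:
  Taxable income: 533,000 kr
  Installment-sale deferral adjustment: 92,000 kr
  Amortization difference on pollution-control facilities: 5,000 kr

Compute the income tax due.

Book-profits minimum tax:
  Adjusted income: 533,000 kr + 92,000 kr + 5,000 kr = 630,000 kr
  Less exemption 73,000 kr → base 557,000 kr
  557,000 kr × 20% = 111,400 kr

Mainline income levy:
  533,000 kr × 7% = 37,310 kr

111,400 kr > 37,310 kr, so the book-profits minimum tax is the binding amount.

111,400 kr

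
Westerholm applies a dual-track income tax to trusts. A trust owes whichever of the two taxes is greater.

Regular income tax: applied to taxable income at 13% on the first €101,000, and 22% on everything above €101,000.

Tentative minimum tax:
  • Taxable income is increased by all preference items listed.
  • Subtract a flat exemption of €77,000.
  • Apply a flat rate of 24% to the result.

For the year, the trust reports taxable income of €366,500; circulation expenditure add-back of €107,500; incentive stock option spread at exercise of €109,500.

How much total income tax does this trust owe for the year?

Regular income tax:
  €101,000 × 13% = €13,130
  €265,500 × 22% = €58,410
  → €71,540

Tentative minimum tax:
  Adjusted income: €366,500 + €107,500 + €109,500 = €583,500
  Less exemption €77,000 → base €506,500
  €506,500 × 24% = €121,560

€121,560 > €71,540, so the tentative minimum tax is the binding amount.

€121,560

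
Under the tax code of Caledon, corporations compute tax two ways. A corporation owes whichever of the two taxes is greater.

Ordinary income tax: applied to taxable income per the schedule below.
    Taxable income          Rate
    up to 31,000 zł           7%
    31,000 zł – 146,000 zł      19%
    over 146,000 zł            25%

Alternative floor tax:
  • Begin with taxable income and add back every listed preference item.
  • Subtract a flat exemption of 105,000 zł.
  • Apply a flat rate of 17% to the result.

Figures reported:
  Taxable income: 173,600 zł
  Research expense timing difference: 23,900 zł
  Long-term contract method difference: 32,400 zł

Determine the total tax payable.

30,920 zł

Ordinary income tax:
  31,000 zł × 7% = 2,170 zł
  115,000 zł × 19% = 21,850 zł
  27,600 zł × 25% = 6,900 zł
  → 30,920 zł

Alternative floor tax:
  Adjusted income: 173,600 zł + 23,900 zł + 32,400 zł = 229,900 zł
  Less exemption 105,000 zł → base 124,900 zł
  124,900 zł × 17% = 21,233 zł

30,920 zł > 21,233 zł, so the ordinary income tax governs.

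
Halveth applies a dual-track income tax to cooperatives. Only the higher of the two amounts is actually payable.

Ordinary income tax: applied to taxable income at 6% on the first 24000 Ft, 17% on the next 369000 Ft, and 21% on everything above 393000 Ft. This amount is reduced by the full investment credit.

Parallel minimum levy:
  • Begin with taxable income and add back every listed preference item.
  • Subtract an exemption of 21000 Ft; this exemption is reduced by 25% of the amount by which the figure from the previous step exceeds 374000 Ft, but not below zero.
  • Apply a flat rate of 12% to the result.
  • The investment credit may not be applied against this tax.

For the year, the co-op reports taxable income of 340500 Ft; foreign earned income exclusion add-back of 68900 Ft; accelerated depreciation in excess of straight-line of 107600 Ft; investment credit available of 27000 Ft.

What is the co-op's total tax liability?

Ordinary income tax:
  24000 Ft × 6% = 1440 Ft
  316500 Ft × 17% = 53805 Ft
  → 55245 Ft
  Less investment credit 27000 Ft → 28245 Ft

Parallel minimum levy:
  Adjusted income: 340500 Ft + 68900 Ft + 107600 Ft = 517000 Ft
  Exemption: 25% × (517000 Ft − 374000 Ft) = 35750 Ft ≥ 21000 Ft, so the exemption is fully phased out
  Base: 517000 Ft − 0 Ft = 517000 Ft
  517000 Ft × 12% = 62040 Ft

62040 Ft > 28245 Ft, so the parallel minimum levy is the binding amount.

62040 Ft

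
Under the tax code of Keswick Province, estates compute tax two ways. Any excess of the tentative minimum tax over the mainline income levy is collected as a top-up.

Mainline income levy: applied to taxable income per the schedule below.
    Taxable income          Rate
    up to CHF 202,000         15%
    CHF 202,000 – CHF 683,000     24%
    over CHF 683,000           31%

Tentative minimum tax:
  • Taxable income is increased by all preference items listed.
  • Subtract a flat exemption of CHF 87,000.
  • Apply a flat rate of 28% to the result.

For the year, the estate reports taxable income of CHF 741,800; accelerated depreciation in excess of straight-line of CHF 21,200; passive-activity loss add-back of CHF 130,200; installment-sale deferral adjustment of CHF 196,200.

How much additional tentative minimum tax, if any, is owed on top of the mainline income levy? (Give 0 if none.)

Mainline income levy:
  CHF 202,000 × 15% = CHF 30,300
  CHF 481,000 × 24% = CHF 115,440
  CHF 58,800 × 31% = CHF 18,228
  → CHF 163,968

Tentative minimum tax:
  Adjusted income: CHF 741,800 + CHF 21,200 + CHF 130,200 + CHF 196,200 = CHF 1,089,400
  Less exemption CHF 87,000 → base CHF 1,002,400
  CHF 1,002,400 × 28% = CHF 280,672

Excess of tentative minimum tax over mainline income levy: CHF 280,672 − CHF 163,968 = CHF 116,704.

CHF 116,704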